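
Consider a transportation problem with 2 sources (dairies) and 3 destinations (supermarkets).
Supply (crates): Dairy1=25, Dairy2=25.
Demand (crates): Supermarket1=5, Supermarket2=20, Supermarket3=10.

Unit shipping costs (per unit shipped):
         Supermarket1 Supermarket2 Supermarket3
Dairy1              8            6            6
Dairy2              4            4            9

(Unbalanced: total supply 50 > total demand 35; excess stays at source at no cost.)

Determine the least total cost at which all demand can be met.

A cheapest plan:
  Dairy1->Supermarket3: 10 × 6 = 60
  Dairy2->Supermarket1: 5 × 4 = 20
  Dairy2->Supermarket2: 20 × 4 = 80
Total = 60 + 20 + 80 = 160.

160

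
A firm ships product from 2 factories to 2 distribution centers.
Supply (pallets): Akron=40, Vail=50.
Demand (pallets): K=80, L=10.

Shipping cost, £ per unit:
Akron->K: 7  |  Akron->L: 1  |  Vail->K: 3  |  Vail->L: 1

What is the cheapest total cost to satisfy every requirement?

Optimal allocation:
  Akron->K: 30 × £7 = £210
  Akron->L: 10 × £1 = £10
  Vail->K: 50 × £3 = £150
Total = 210 + 10 + 150 = £370.

370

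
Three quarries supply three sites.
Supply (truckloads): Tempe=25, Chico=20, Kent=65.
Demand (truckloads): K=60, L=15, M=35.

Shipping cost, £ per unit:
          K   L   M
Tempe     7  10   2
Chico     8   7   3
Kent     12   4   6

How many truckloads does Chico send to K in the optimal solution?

Optimal shipments:
  Tempe→K: 25 × £7 = £175
  Chico→K: 20 × £8 = £160
  Kent→K: 15 × £12 = £180
  Kent→L: 15 × £4 = £60
  Kent→M: 35 × £6 = £210
Total cost = £785.
So Chico→K carries 20 truckloads.

20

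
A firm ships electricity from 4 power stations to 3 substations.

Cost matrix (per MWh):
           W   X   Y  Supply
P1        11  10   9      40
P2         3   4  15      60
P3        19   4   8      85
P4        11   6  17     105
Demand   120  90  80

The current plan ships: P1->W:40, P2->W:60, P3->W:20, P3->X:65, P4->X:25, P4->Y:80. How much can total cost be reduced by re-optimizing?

800

Current plan cost = 40·11 + 60·3 + 20·19 + 65·4 + 25·6 + 80·17 = 2770.
Optimal plan:
  P1->Y: 40 × 9 = 360
  P2->W: 60 × 3 = 180
  P3->X: 45 × 4 = 180
  P3->Y: 40 × 8 = 320
  P4->W: 60 × 11 = 660
  P4->X: 45 × 6 = 270
Optimal cost = 1970.
Saving = 2770 − 1970 = 800.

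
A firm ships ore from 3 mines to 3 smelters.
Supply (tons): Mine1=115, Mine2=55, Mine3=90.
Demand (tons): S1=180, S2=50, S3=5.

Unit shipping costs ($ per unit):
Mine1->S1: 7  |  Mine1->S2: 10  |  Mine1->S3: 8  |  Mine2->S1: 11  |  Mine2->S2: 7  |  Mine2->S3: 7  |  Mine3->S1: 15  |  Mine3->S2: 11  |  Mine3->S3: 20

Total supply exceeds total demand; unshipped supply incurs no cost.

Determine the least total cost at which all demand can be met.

2165

One minimum-cost allocation:
  Mine1→S1: 115 × $7 = $805
  Mine2→S2: 50 × $7 = $350
  Mine2→S3: 5 × $7 = $35
  Mine3→S1: 65 × $15 = $975
Total = 805 + 350 + 35 + 975 = $2165.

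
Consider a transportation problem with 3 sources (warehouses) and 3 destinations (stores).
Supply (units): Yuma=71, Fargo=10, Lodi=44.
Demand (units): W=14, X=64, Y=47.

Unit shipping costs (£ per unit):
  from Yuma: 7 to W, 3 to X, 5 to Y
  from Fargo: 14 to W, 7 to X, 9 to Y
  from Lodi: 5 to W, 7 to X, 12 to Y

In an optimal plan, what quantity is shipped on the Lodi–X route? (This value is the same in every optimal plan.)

Solving gives:
  Yuma->X: 24 × £3 = £72
  Yuma->Y: 47 × £5 = £235
  Fargo->X: 10 × £7 = £70
  Lodi->W: 14 × £5 = £70
  Lodi->X: 30 × £7 = £210
Total cost = £657.
So Lodi→X carries 30 units.

30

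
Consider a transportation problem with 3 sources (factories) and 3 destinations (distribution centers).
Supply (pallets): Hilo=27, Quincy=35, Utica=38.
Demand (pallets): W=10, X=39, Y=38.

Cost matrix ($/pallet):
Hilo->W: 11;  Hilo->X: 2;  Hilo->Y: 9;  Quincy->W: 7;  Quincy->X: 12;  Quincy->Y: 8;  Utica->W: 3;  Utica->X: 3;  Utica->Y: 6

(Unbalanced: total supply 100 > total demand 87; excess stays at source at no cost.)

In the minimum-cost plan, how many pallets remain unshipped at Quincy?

13

Minimum-cost shipments:
  Hilo→X: 27 × $2 = $54
  Quincy→Y: 22 × $8 = $176
  Utica→W: 10 × $3 = $30
  Utica→X: 12 × $3 = $36
  Utica→Y: 16 × $6 = $96
Total cost = $392.
Quincy ships 22 of its 35, leaving 13.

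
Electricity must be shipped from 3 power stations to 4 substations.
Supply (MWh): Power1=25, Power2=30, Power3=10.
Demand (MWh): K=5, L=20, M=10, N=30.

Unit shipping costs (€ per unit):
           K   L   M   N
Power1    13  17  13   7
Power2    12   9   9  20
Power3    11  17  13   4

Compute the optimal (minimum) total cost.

A cheapest plan:
  Power1–K: 5 MWh
  Power1–N: 20 MWh
  Power2–L: 20 MWh
  Power2–M: 10 MWh
  Power3–N: 10 MWh
Total cost = €515.
(Supply check: Power1 ships 25; Power2 ships 30; Power3 ships 10.)

515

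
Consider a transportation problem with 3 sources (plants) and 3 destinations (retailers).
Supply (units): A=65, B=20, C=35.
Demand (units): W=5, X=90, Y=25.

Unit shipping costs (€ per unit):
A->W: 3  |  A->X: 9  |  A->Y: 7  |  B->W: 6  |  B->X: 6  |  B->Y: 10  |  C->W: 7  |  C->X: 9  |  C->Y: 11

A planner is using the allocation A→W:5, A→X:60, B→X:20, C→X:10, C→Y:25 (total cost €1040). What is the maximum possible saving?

Current plan cost = 5·3 + 60·9 + 20·6 + 10·9 + 25·11 = €1040.
Optimal plan:
  A->W: 5 × €3 = €15
  A->X: 35 × €9 = €315
  A->Y: 25 × €7 = €175
  B->X: 20 × €6 = €120
  C->X: 35 × €9 = €315
Optimal cost = €940.
Saving = 1040 − 940 = €100.

100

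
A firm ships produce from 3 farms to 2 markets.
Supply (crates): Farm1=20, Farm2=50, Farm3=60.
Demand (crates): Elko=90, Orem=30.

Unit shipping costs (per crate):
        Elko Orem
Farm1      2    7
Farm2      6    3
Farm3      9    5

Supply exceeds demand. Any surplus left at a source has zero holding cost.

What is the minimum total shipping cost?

670

A cheapest plan:
  Farm1→Elko: 20 × 2 = 40
  Farm2→Elko: 50 × 6 = 300
  Farm3→Elko: 20 × 9 = 180
  Farm3→Orem: 30 × 5 = 150
Total = 40 + 300 + 180 + 150 = 670.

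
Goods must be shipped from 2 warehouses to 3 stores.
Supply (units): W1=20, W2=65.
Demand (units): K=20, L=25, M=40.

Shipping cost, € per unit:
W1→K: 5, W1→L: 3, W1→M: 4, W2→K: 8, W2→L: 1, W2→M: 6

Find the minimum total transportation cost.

Optimal allocation:
  W1–K: 20 × €5 = €100
  W2–L: 25 × €1 = €25
  W2–M: 40 × €6 = €240
Total = 100 + 25 + 240 = €365.

365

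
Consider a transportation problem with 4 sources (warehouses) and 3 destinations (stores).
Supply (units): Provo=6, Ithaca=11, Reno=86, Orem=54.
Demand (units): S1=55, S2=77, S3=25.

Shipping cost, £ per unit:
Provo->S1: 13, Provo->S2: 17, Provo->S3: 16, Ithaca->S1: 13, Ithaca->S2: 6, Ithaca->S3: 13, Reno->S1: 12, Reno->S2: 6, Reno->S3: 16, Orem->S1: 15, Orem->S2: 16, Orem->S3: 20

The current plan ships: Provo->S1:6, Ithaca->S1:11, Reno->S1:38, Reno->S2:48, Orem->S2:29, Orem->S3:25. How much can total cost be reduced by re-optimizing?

Current plan cost = 6·13 + 11·13 + 38·12 + 48·6 + 29·16 + 25·20 = £1929.
Optimal plan:
  Provo to S3: 6 × £16 = £96
  Ithaca to S3: 11 × £13 = £143
  Reno to S1: 1 × £12 = £12
  Reno to S2: 77 × £6 = £462
  Reno to S3: 8 × £16 = £128
  Orem to S1: 54 × £15 = £810
Optimal cost = £1651.
Saving = 1929 − 1651 = £278.

278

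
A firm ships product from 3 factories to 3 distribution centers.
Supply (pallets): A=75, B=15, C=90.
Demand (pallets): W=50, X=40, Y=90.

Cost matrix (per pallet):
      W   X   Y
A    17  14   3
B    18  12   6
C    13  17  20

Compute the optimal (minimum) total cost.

A cheapest plan:
  A→Y: 75 pallets
  B→Y: 15 pallets
  C→W: 50 pallets
  C→X: 40 pallets
Total cost = 1645.

1645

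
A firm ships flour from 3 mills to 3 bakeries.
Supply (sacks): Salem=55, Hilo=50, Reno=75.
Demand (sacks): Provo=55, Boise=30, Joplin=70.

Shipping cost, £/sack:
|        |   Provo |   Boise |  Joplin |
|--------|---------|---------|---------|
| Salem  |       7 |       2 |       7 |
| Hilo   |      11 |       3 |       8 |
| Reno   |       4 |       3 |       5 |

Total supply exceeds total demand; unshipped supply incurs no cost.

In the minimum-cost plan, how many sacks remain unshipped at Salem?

An optimal plan:
  Salem–Boise: 30 sacks
  Salem–Joplin: 25 sacks
  Hilo–Joplin: 25 sacks
  Reno–Provo: 55 sacks
  Reno–Joplin: 20 sacks
Total cost = £755.
Salem ships 55 of its 55, leaving 0.

0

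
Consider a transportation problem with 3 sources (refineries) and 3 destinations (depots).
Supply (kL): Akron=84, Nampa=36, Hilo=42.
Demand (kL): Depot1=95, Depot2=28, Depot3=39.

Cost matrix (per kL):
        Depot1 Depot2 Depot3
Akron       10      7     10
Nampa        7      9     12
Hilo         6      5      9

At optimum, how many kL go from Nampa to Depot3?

0

Solving gives:
  Akron->Depot1: 17 × 10 = 170
  Akron->Depot2: 28 × 7 = 196
  Akron->Depot3: 39 × 10 = 390
  Nampa->Depot1: 36 × 7 = 252
  Hilo->Depot1: 42 × 6 = 252
Total cost = 1260.
The route Nampa→Depot3 is not used.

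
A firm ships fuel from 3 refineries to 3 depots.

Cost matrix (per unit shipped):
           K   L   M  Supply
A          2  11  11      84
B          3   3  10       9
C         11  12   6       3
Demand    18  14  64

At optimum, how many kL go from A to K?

Optimal shipments:
  A->K: 18 × 2 = 36
  A->L: 5 × 11 = 55
  A->M: 61 × 11 = 671
  B->L: 9 × 3 = 27
  C->M: 3 × 6 = 18
Total cost = 807.
So A→K carries 18 kL.

18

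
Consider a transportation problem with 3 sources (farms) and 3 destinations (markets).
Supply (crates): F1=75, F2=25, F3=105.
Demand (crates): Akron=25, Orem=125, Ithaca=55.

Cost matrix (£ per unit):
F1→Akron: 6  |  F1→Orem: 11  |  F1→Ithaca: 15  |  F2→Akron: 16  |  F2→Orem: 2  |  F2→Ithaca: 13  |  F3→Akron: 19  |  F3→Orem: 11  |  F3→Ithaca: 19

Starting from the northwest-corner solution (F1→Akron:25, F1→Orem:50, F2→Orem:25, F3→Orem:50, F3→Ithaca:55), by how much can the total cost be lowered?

200

Current plan cost = 25·6 + 50·11 + 25·2 + 50·11 + 55·19 = £2345.
Optimal plan:
  F1 to Akron: 25 × £6 = £150
  F1 to Ithaca: 50 × £15 = £750
  F2 to Orem: 25 × £2 = £50
  F3 to Orem: 100 × £11 = £1100
  F3 to Ithaca: 5 × £19 = £95
Optimal cost = £2145.
Saving = 2345 − 2145 = £200.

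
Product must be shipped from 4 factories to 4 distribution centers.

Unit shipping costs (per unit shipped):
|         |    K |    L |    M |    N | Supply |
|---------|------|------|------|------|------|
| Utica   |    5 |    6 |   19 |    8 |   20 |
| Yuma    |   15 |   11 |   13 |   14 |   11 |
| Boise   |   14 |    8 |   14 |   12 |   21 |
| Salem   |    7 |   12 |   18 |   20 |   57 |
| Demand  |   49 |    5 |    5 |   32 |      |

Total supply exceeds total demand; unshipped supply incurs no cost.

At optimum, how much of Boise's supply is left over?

4

An optimal plan:
  Utica to N: 20 × 8 = 160
  Yuma to M: 5 × 13 = 65
  Boise to L: 5 × 8 = 40
  Boise to N: 12 × 12 = 144
  Salem to K: 49 × 7 = 343
Total cost = 752.
Boise ships 17 of its 21, leaving 4.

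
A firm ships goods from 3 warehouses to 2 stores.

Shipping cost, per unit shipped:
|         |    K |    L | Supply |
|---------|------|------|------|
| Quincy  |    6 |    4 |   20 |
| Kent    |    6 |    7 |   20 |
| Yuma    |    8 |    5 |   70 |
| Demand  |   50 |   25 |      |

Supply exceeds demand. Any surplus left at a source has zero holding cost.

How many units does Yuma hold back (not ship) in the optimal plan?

An optimal plan:
  Quincy->K: 20 × 6 = 120
  Kent->K: 20 × 6 = 120
  Yuma->K: 10 × 8 = 80
  Yuma->L: 25 × 5 = 125
Total cost = 445.
Yuma ships 35 of its 70, leaving 35.

35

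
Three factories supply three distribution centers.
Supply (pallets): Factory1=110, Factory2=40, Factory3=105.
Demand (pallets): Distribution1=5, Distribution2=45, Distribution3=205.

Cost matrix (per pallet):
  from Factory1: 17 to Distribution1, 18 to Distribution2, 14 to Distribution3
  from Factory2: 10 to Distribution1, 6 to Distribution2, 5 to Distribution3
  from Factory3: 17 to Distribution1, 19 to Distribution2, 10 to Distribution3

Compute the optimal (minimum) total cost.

An optimal shipping plan:
  Factory1->Distribution1: 5 pallets
  Factory1->Distribution2: 5 pallets
  Factory1->Distribution3: 100 pallets
  Factory2->Distribution2: 40 pallets
  Factory3->Distribution3: 105 pallets
Total cost = 2865.
(Supply check: Factory1 ships 110; Factory2 ships 40; Factory3 ships 105.)

2865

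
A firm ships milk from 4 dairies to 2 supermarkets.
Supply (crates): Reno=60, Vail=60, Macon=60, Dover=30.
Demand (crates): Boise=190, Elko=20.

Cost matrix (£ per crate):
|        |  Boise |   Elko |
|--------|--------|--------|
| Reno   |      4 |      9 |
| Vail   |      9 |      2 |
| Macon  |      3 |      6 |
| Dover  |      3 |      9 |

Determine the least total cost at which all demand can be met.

One minimum-cost allocation:
  Reno–Boise: 60 × £4 = £240
  Vail–Boise: 40 × £9 = £360
  Vail–Elko: 20 × £2 = £40
  Macon–Boise: 60 × £3 = £180
  Dover–Boise: 30 × £3 = £90
Total = 240 + 360 + 40 + 180 + 90 = £910.

910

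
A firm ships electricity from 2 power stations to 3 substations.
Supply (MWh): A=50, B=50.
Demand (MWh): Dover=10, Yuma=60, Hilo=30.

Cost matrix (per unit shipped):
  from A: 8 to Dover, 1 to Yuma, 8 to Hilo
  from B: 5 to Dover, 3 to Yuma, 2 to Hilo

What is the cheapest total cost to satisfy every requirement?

One minimum-cost allocation:
  A->Yuma: 50 × 1 = 50
  B->Dover: 10 × 5 = 50
  B->Yuma: 10 × 3 = 30
  B->Hilo: 30 × 2 = 60
Total = 50 + 50 + 30 + 60 = 190.

190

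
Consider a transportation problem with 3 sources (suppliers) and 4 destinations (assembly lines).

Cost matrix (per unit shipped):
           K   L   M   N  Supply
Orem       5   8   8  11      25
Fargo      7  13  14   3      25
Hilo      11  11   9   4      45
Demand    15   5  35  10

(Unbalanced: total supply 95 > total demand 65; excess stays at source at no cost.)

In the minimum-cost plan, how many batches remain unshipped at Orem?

0

Minimum-cost shipments:
  Orem–K: 15 × 5 = 75
  Orem–L: 5 × 8 = 40
  Orem–M: 5 × 8 = 40
  Fargo–N: 10 × 3 = 30
  Hilo–M: 30 × 9 = 270
Total cost = 455.
Orem ships 25 of its 25, leaving 0.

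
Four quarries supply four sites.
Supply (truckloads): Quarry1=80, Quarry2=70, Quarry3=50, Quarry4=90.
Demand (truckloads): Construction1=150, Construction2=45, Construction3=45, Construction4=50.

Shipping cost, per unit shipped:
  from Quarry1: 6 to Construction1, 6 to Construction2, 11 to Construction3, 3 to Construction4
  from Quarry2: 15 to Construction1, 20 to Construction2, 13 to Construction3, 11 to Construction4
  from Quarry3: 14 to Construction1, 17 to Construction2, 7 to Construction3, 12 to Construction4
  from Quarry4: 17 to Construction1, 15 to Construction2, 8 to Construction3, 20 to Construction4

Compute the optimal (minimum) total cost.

A cheapest plan:
  Quarry1–Construction1: 80 × 6 = 480
  Quarry2–Construction1: 20 × 15 = 300
  Quarry2–Construction4: 50 × 11 = 550
  Quarry3–Construction1: 50 × 14 = 700
  Quarry4–Construction2: 45 × 15 = 675
  Quarry4–Construction3: 45 × 8 = 360
Total = 480 + 300 + 550 + 700 + 675 + 360 = 3065.

3065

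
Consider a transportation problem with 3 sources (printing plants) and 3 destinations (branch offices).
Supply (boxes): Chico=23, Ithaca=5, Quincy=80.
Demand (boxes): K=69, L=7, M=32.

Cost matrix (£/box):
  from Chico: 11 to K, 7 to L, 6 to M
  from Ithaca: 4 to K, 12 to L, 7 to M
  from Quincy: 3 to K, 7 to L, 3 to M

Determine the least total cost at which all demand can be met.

Optimal allocation:
  Chico->L: 7 × £7 = £49
  Chico->M: 16 × £6 = £96
  Ithaca->K: 5 × £4 = £20
  Quincy->K: 64 × £3 = £192
  Quincy->M: 16 × £3 = £48
Total = 49 + 96 + 20 + 192 + 48 = £405.
(Supply check: Chico ships 23; Ithaca ships 5; Quincy ships 80.)

405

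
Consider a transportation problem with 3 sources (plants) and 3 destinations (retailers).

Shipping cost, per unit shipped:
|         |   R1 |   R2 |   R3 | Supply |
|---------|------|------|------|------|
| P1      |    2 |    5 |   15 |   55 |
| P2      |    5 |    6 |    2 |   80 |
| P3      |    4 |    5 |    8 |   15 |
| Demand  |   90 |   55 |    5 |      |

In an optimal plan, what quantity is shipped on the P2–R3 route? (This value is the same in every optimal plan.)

The minimum-cost plan:
  P1 to R1: 55 × 2 = 110
  P2 to R1: 35 × 5 = 175
  P2 to R2: 40 × 6 = 240
  P2 to R3: 5 × 2 = 10
  P3 to R2: 15 × 5 = 75
Total cost = 610.
So P2→R3 carries 5 units.

5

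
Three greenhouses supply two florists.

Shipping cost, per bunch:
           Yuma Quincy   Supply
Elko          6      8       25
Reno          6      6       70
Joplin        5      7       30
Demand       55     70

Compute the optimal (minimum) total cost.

Optimal allocation:
  Elko to Yuma: 25 × 6 = 150
  Reno to Quincy: 70 × 6 = 420
  Joplin to Yuma: 30 × 5 = 150
Total = 150 + 420 + 150 = 720.
(Supply check: Elko ships 25; Reno ships 70; Joplin ships 30.)

720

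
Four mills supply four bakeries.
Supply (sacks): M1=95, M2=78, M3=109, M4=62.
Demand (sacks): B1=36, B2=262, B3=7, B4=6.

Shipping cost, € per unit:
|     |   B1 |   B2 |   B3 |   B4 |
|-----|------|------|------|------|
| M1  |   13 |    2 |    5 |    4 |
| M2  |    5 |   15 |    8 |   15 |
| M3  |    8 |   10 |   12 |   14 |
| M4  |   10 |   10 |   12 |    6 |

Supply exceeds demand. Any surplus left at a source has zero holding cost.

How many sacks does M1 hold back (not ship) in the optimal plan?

Minimum-cost shipments:
  M1 to B2: 95 sacks
  M2 to B1: 36 sacks
  M2 to B2: 2 sacks
  M2 to B3: 7 sacks
  M3 to B2: 109 sacks
  M4 to B2: 56 sacks
  M4 to B4: 6 sacks
Total cost = €2142.
M1 ships 95 of its 95, leaving 0.

0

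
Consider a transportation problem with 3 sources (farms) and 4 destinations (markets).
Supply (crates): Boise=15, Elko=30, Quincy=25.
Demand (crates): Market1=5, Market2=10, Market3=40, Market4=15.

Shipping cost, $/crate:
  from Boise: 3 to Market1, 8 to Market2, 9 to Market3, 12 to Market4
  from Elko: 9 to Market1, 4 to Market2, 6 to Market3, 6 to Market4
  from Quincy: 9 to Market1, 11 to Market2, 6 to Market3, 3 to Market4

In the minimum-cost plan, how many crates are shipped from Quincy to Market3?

Optimal shipments:
  Boise->Market1: 5 × $3 = $15
  Boise->Market3: 10 × $9 = $90
  Elko->Market2: 10 × $4 = $40
  Elko->Market3: 20 × $6 = $120
  Quincy->Market3: 10 × $6 = $60
  Quincy->Market4: 15 × $3 = $45
Total cost = $370.
So Quincy→Market3 carries 10 crates.

10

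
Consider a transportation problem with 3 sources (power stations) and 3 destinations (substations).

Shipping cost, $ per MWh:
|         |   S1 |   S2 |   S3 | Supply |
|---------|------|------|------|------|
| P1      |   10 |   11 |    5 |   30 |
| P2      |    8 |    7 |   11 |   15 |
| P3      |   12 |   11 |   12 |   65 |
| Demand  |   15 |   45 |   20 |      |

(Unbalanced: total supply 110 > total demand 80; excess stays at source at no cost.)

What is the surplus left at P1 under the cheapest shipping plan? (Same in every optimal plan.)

0

An optimal plan:
  P1–S1: 10 × $10 = $100
  P1–S3: 20 × $5 = $100
  P2–S2: 15 × $7 = $105
  P3–S1: 5 × $12 = $60
  P3–S2: 30 × $11 = $330
Total cost = $695.
P1 ships 30 of its 30, leaving 0.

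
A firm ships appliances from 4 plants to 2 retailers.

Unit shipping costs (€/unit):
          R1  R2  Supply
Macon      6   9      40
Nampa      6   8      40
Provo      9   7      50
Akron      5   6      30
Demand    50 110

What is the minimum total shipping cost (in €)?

Optimal allocation:
  Macon–R1: 40 × €6 = €240
  Nampa–R1: 10 × €6 = €60
  Nampa–R2: 30 × €8 = €240
  Provo–R2: 50 × €7 = €350
  Akron–R2: 30 × €6 = €180
Total = 240 + 60 + 240 + 350 + 180 = €1070.

1070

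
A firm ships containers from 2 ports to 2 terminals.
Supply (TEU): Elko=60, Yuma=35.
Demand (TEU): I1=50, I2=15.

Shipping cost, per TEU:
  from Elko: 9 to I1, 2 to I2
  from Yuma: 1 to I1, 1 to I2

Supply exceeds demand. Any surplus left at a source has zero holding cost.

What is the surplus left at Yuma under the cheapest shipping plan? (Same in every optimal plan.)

Minimum-cost shipments:
  Elko->I1: 15 × 9 = 135
  Elko->I2: 15 × 2 = 30
  Yuma->I1: 35 × 1 = 35
Total cost = 200.
Yuma ships 35 of its 35, leaving 0.

0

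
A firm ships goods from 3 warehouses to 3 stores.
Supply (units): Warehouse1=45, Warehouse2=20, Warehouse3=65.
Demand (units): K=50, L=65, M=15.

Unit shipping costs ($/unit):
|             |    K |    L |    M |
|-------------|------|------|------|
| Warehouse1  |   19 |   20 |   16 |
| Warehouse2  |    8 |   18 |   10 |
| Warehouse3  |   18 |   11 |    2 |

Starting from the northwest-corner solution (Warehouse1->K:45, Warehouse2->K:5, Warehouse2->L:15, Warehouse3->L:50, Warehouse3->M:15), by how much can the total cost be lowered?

Current plan cost = 45·19 + 5·8 + 15·18 + 50·11 + 15·2 = $1745.
Optimal plan:
  Warehouse1–K: 30 × $19 = $570
  Warehouse1–L: 15 × $20 = $300
  Warehouse2–K: 20 × $8 = $160
  Warehouse3–L: 50 × $11 = $550
  Warehouse3–M: 15 × $2 = $30
Optimal cost = $1610.
Saving = 1745 − 1610 = $135.

135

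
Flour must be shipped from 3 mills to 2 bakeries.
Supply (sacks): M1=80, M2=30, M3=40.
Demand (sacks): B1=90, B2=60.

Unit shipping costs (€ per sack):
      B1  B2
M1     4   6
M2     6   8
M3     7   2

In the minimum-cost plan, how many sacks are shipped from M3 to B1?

The minimum-cost plan:
  M1->B1: 60 sacks
  M1->B2: 20 sacks
  M2->B1: 30 sacks
  M3->B2: 40 sacks
Total cost = €620.
The route M3→B1 is not used.

0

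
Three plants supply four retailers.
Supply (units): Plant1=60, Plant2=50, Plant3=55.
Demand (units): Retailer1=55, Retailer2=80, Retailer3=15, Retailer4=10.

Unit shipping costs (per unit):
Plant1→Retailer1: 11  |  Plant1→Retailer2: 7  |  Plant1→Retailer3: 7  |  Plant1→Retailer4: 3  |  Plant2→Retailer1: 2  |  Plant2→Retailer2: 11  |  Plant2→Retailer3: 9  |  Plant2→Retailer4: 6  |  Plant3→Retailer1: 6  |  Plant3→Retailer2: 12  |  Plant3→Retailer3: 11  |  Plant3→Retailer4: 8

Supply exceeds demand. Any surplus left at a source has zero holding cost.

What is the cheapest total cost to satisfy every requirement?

1035

A cheapest plan:
  Plant1 to Retailer2: 60 × 7 = 420
  Plant2 to Retailer1: 50 × 2 = 100
  Plant3 to Retailer1: 5 × 6 = 30
  Plant3 to Retailer2: 20 × 12 = 240
  Plant3 to Retailer3: 15 × 11 = 165
  Plant3 to Retailer4: 10 × 8 = 80
Total = 420 + 100 + 30 + 240 + 165 + 80 = 1035.
(Supply check: Plant1 ships 60; Plant2 ships 50; Plant3 ships 50.)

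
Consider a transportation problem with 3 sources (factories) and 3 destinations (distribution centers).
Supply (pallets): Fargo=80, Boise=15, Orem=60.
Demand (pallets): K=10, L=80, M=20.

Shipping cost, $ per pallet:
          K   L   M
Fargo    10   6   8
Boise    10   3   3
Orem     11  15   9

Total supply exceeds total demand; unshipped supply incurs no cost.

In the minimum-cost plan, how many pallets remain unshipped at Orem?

Minimum-cost shipments:
  Fargo->L: 80 × $6 = $480
  Boise->M: 15 × $3 = $45
  Orem->K: 10 × $11 = $110
  Orem->M: 5 × $9 = $45
Total cost = $680.
Orem ships 15 of its 60, leaving 45.

45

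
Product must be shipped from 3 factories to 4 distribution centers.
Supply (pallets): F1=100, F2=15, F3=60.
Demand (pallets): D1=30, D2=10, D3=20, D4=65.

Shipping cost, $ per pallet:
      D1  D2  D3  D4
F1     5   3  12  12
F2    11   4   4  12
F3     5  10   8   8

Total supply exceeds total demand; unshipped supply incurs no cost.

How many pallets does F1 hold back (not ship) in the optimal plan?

50

Minimum-cost shipments:
  F1→D1: 30 × $5 = $150
  F1→D2: 10 × $3 = $30
  F1→D3: 5 × $12 = $60
  F1→D4: 5 × $12 = $60
  F2→D3: 15 × $4 = $60
  F3→D4: 60 × $8 = $480
Total cost = $840.
F1 ships 50 of its 100, leaving 50.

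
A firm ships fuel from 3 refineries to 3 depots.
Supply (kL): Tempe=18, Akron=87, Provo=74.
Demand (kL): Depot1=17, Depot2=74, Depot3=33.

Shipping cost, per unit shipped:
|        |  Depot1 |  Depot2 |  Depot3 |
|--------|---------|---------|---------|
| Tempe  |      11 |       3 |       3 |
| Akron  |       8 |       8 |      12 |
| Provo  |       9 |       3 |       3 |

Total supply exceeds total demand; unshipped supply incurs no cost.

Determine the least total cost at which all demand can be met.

An optimal shipping plan:
  Tempe–Depot2: 18 kL
  Akron–Depot1: 17 kL
  Akron–Depot2: 15 kL
  Provo–Depot2: 41 kL
  Provo–Depot3: 33 kL
Total cost = 532.

532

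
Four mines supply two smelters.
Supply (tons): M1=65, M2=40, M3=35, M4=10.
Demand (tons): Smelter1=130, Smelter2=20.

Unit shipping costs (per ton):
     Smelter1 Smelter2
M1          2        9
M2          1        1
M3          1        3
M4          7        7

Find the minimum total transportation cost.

One minimum-cost allocation:
  M1→Smelter1: 65 tons
  M2→Smelter1: 20 tons
  M2→Smelter2: 20 tons
  M3→Smelter1: 35 tons
  M4→Smelter1: 10 tons
Total cost = 275.

275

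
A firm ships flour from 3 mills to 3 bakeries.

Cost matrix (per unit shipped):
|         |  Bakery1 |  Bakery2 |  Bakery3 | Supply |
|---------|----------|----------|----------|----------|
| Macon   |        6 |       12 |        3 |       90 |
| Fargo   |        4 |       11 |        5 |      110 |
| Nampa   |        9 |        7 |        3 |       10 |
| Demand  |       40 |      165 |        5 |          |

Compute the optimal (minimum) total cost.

2035

An optimal shipping plan:
  Macon–Bakery2: 85 × 12 = 1020
  Macon–Bakery3: 5 × 3 = 15
  Fargo–Bakery1: 40 × 4 = 160
  Fargo–Bakery2: 70 × 11 = 770
  Nampa–Bakery2: 10 × 7 = 70
Total = 1020 + 15 + 160 + 770 + 70 = 2035.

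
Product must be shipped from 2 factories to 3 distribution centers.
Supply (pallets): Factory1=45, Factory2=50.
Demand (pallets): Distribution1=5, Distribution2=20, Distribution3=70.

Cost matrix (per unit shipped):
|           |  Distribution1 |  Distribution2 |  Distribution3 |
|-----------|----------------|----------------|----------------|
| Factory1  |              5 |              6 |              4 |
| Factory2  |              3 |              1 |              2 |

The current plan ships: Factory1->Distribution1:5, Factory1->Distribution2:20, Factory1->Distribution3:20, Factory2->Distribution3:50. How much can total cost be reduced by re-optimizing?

Current plan cost = 5·5 + 20·6 + 20·4 + 50·2 = 325.
Optimal plan:
  Factory1→Distribution1: 5 × 5 = 25
  Factory1→Distribution3: 40 × 4 = 160
  Factory2→Distribution2: 20 × 1 = 20
  Factory2→Distribution3: 30 × 2 = 60
Optimal cost = 265.
Saving = 325 − 265 = 60.

60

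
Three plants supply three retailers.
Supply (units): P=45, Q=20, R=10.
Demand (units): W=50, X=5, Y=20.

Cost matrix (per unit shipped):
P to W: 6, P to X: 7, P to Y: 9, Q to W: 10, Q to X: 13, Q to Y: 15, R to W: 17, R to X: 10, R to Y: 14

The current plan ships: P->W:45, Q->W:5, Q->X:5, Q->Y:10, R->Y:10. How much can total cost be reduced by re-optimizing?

Current plan cost = 45·6 + 5·10 + 5·13 + 10·15 + 10·14 = 675.
Optimal plan:
  P→W: 30 units
  P→Y: 15 units
  Q→W: 20 units
  R→X: 5 units
  R→Y: 5 units
Optimal cost = 635.
Saving = 675 − 635 = 40.

40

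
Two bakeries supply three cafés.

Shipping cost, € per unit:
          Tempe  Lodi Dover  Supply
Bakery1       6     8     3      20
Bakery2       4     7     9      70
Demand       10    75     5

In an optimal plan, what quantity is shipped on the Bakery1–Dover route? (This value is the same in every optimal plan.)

Optimal shipments:
  Bakery1->Lodi: 15 × €8 = €120
  Bakery1->Dover: 5 × €3 = €15
  Bakery2->Tempe: 10 × €4 = €40
  Bakery2->Lodi: 60 × €7 = €420
Total cost = €595.
So Bakery1→Dover carries 5 trays.

5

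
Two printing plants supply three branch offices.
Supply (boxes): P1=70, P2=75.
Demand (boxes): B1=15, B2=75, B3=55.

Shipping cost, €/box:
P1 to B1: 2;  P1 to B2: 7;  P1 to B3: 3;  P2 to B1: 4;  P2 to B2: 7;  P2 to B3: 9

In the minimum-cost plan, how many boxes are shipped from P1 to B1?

15

Solving gives:
  P1->B1: 15 × €2 = €30
  P1->B3: 55 × €3 = €165
  P2->B2: 75 × €7 = €525
Total cost = €720.
So P1→B1 carries 15 boxes.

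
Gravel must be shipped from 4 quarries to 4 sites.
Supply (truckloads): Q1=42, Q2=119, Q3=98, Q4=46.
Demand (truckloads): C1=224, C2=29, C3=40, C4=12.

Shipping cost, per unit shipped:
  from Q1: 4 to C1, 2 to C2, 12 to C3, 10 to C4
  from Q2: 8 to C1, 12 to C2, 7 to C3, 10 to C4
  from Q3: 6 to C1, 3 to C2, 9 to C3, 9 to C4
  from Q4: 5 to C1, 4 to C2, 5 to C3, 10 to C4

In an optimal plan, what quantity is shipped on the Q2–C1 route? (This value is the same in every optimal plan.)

The minimum-cost plan:
  Q1–C1: 42 × 4 = 168
  Q2–C1: 67 × 8 = 536
  Q2–C3: 40 × 7 = 280
  Q2–C4: 12 × 10 = 120
  Q3–C1: 69 × 6 = 414
  Q3–C2: 29 × 3 = 87
  Q4–C1: 46 × 5 = 230
Total cost = 1835.
So Q2→C1 carries 67 truckloads.

67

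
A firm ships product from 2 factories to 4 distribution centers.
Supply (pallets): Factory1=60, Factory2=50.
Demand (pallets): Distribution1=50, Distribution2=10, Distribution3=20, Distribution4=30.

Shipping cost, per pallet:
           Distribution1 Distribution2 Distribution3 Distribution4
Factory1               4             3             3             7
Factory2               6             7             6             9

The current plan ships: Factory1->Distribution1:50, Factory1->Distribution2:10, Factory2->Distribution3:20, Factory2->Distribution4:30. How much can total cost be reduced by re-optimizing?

Current plan cost = 50·4 + 10·3 + 20·6 + 30·9 = 620.
Optimal plan:
  Factory1–Distribution1: 30 × 4 = 120
  Factory1–Distribution2: 10 × 3 = 30
  Factory1–Distribution3: 20 × 3 = 60
  Factory2–Distribution1: 20 × 6 = 120
  Factory2–Distribution4: 30 × 9 = 270
Optimal cost = 600.
Saving = 620 − 600 = 20.

20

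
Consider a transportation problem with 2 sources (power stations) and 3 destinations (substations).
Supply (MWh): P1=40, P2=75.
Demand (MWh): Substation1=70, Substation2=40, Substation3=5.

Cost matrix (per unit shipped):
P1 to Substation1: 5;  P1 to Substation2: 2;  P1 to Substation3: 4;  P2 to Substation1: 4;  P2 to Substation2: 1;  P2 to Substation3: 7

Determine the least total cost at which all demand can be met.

One minimum-cost allocation:
  P1 to Substation1: 35 × 5 = 175
  P1 to Substation3: 5 × 4 = 20
  P2 to Substation1: 35 × 4 = 140
  P2 to Substation2: 40 × 1 = 40
Total = 175 + 20 + 140 + 40 = 375.

375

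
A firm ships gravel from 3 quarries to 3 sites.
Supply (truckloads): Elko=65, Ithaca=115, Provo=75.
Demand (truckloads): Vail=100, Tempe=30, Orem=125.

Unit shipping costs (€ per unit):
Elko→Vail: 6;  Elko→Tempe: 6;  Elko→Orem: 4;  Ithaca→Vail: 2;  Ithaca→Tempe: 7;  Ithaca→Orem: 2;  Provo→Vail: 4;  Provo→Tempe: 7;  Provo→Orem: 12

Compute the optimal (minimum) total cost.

850

An optimal shipping plan:
  Elko to Tempe: 30 × €6 = €180
  Elko to Orem: 35 × €4 = €140
  Ithaca to Vail: 25 × €2 = €50
  Ithaca to Orem: 90 × €2 = €180
  Provo to Vail: 75 × €4 = €300
Total = 180 + 140 + 50 + 180 + 300 = €850.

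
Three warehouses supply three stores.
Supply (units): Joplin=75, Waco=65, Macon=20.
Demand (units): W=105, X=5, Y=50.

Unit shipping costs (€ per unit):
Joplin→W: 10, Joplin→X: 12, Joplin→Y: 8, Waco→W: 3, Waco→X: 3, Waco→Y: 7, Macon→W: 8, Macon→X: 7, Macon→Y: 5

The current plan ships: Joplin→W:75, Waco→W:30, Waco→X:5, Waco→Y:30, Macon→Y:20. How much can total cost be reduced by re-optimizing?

Current plan cost = 75·10 + 30·3 + 5·3 + 30·7 + 20·5 = €1165.
Optimal plan:
  Joplin–W: 40 × €10 = €400
  Joplin–Y: 35 × €8 = €280
  Waco–W: 65 × €3 = €195
  Macon–X: 5 × €7 = €35
  Macon–Y: 15 × €5 = €75
Optimal cost = €985.
Saving = 1165 − 985 = €180.

180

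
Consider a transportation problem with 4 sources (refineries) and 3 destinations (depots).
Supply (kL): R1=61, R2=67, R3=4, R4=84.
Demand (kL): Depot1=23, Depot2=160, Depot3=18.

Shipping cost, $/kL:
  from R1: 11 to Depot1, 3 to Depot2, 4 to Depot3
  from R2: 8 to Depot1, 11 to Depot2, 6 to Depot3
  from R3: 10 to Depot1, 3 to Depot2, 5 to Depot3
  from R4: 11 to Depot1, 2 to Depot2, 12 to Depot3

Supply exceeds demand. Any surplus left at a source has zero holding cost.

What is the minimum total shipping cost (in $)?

Optimal allocation:
  R1–Depot2: 61 × $3 = $183
  R2–Depot1: 23 × $8 = $184
  R2–Depot2: 11 × $11 = $121
  R2–Depot3: 18 × $6 = $108
  R3–Depot2: 4 × $3 = $12
  R4–Depot2: 84 × $2 = $168
Total = 183 + 184 + 121 + 108 + 12 + 168 = $776.

776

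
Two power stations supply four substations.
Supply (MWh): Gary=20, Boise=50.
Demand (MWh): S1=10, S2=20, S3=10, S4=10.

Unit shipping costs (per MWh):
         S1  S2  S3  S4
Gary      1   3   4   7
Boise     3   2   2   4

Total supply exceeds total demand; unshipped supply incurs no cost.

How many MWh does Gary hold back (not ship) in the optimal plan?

10

An optimal plan:
  Gary->S1: 10 × 1 = 10
  Boise->S2: 20 × 2 = 40
  Boise->S3: 10 × 2 = 20
  Boise->S4: 10 × 4 = 40
Total cost = 110.
Gary ships 10 of its 20, leaving 10.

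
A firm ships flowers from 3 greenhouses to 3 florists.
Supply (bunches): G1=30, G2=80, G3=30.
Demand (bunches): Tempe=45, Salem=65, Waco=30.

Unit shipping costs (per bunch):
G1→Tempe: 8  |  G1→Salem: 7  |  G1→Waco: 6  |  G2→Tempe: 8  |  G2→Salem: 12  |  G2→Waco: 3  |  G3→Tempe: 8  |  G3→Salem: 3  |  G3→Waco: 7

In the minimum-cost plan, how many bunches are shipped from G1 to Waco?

0

Solving gives:
  G1–Salem: 30 × 7 = 210
  G2–Tempe: 45 × 8 = 360
  G2–Salem: 5 × 12 = 60
  G2–Waco: 30 × 3 = 90
  G3–Salem: 30 × 3 = 90
Total cost = 810.
The route G1→Waco is not used.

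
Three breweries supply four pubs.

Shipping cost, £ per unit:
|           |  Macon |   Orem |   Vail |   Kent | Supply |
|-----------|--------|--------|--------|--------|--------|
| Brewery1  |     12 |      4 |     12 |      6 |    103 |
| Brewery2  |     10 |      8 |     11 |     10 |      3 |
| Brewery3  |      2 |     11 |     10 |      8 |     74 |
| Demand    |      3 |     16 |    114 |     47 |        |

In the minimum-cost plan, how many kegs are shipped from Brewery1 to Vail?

40

Optimal shipments:
  Brewery1->Orem: 16 × £4 = £64
  Brewery1->Vail: 40 × £12 = £480
  Brewery1->Kent: 47 × £6 = £282
  Brewery2->Vail: 3 × £11 = £33
  Brewery3->Macon: 3 × £2 = £6
  Brewery3->Vail: 71 × £10 = £710
Total cost = £1575.
So Brewery1→Vail carries 40 kegs.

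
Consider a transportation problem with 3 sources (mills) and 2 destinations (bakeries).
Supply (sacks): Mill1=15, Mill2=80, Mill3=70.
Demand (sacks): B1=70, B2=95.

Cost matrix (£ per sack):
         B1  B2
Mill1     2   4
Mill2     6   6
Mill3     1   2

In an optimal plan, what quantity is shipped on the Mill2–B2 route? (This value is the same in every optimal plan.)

80

The minimum-cost plan:
  Mill1 to B1: 15 × £2 = £30
  Mill2 to B2: 80 × £6 = £480
  Mill3 to B1: 55 × £1 = £55
  Mill3 to B2: 15 × £2 = £30
Total cost = £595.
So Mill2→B2 carries 80 sacks.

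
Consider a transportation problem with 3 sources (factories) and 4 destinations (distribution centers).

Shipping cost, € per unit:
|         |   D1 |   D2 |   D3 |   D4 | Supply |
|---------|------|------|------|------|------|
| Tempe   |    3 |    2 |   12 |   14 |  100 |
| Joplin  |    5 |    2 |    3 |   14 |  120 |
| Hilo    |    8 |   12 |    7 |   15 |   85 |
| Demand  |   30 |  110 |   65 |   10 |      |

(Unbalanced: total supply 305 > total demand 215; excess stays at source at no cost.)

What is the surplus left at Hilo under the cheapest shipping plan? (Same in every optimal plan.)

85

An optimal plan:
  Tempe–D1: 30 × €3 = €90
  Tempe–D2: 55 × €2 = €110
  Tempe–D4: 10 × €14 = €140
  Joplin–D2: 55 × €2 = €110
  Joplin–D3: 65 × €3 = €195
Total cost = €645.
Hilo ships 0 of its 85, leaving 85.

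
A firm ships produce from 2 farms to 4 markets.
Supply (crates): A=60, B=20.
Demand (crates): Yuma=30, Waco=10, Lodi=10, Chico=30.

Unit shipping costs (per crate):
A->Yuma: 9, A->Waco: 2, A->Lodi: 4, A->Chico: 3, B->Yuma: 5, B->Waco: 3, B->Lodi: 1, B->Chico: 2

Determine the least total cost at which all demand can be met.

An optimal shipping plan:
  A–Yuma: 10 × 9 = 90
  A–Waco: 10 × 2 = 20
  A–Lodi: 10 × 4 = 40
  A–Chico: 30 × 3 = 90
  B–Yuma: 20 × 5 = 100
Total = 90 + 20 + 40 + 90 + 100 = 340.

340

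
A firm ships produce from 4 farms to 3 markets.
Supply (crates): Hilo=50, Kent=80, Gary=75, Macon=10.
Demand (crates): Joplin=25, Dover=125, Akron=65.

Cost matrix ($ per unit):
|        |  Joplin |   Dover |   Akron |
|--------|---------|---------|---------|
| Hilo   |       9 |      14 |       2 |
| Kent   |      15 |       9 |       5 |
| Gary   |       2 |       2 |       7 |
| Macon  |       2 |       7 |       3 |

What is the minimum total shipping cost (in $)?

930

One minimum-cost allocation:
  Hilo to Akron: 50 × $2 = $100
  Kent to Dover: 65 × $9 = $585
  Kent to Akron: 15 × $5 = $75
  Gary to Joplin: 15 × $2 = $30
  Gary to Dover: 60 × $2 = $120
  Macon to Joplin: 10 × $2 = $20
Total = 100 + 585 + 75 + 30 + 120 + 20 = $930.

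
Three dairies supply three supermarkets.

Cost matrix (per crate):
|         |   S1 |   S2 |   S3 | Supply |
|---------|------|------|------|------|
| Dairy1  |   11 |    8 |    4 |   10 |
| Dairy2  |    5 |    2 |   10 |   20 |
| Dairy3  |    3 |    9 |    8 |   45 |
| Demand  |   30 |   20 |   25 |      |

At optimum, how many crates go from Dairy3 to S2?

0

The minimum-cost plan:
  Dairy1 to S3: 10 × 4 = 40
  Dairy2 to S2: 20 × 2 = 40
  Dairy3 to S1: 30 × 3 = 90
  Dairy3 to S3: 15 × 8 = 120
Total cost = 290.
The route Dairy3→S2 is not used.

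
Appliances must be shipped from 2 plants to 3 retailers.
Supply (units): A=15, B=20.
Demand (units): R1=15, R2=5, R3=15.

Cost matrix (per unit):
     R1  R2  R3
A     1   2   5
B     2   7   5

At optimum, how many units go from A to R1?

Solving gives:
  A–R1: 10 × 1 = 10
  A–R2: 5 × 2 = 10
  B–R1: 5 × 2 = 10
  B–R3: 15 × 5 = 75
Total cost = 105.
So A→R1 carries 10 units.

10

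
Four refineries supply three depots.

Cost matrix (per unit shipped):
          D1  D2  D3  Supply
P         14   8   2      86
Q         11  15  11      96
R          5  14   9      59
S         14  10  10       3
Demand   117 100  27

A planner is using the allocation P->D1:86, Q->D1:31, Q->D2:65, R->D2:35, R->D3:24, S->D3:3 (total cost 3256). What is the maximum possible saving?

Current plan cost = 86·14 + 31·11 + 65·15 + 35·14 + 24·9 + 3·10 = 3256.
Optimal plan:
  P–D2: 59 × 8 = 472
  P–D3: 27 × 2 = 54
  Q–D1: 58 × 11 = 638
  Q–D2: 38 × 15 = 570
  R–D1: 59 × 5 = 295
  S–D2: 3 × 10 = 30
Optimal cost = 2059.
Saving = 3256 − 2059 = 1197.

1197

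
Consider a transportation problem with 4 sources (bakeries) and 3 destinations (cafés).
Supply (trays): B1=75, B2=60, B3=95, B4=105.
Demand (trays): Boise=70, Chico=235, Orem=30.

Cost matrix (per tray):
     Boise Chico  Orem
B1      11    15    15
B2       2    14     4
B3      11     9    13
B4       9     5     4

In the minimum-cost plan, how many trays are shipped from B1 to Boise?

40

Optimal shipments:
  B1->Boise: 40 × 11 = 440
  B1->Chico: 35 × 15 = 525
  B2->Boise: 30 × 2 = 60
  B2->Orem: 30 × 4 = 120
  B3->Chico: 95 × 9 = 855
  B4->Chico: 105 × 5 = 525
Total cost = 2525.
So B1→Boise carries 40 trays.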